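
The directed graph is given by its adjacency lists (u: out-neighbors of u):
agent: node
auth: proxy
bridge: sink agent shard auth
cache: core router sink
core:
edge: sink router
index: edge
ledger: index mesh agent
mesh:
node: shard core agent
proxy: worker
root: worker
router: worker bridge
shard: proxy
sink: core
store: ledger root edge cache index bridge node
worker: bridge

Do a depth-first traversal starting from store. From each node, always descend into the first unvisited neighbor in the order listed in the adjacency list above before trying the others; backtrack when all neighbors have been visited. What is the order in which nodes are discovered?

Visit store
store → ledger
ledger → index
index → edge
edge → sink
sink → core
edge → router
router → worker
worker → bridge
bridge → agent
agent → node
node → shard
shard → proxy
bridge → auth
ledger → mesh
store → root
store → cache

store ledger index edge sink core router worker bridge agent node shard proxy auth mesh root cache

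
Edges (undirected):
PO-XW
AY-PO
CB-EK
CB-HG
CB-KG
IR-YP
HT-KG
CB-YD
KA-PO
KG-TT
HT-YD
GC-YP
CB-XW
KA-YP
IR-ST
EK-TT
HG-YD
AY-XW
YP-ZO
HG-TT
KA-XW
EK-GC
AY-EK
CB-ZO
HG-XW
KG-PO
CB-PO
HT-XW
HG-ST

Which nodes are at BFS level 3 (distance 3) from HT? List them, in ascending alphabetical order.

EK, ST, YP, ZO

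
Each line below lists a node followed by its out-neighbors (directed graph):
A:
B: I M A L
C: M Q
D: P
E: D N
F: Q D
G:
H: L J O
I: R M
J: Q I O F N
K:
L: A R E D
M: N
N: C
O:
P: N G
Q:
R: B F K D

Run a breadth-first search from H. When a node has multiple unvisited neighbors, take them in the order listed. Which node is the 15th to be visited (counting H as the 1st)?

Visit H; enqueue L, J, O → queue [L, J, O]
Visit L; enqueue A, R, E, D → queue [J, O, A, R, E, D]
Visit J; enqueue Q, I, F, N → queue [O, A, R, E, D, Q, I, F, N]
Visit O → queue [A, R, E, D, Q, I, F, N]
Visit A → queue [R, E, D, Q, I, F, N]
Visit R; enqueue B, K → queue [E, D, Q, I, F, N, B, K]
Visit E → queue [D, Q, I, F, N, B, K]
Visit D; enqueue P → queue [Q, I, F, N, B, K, P]
Visit Q → queue [I, F, N, B, K, P]
Visit I; enqueue M → queue [F, N, B, K, P, M]
Visit F → queue [N, B, K, P, M]
Visit N; enqueue C → queue [B, K, P, M, C]
Visit B → queue [K, P, M, C]
Visit K → queue [P, M, C]
Visit P; enqueue G → queue [M, C, G]
Visit M → queue [C, G]
Visit C → queue [G]
Visit G → queue []

Visit order: H, L, J, O, A, R, E, D, Q, I, F, N, B, K, P, M, C, G

P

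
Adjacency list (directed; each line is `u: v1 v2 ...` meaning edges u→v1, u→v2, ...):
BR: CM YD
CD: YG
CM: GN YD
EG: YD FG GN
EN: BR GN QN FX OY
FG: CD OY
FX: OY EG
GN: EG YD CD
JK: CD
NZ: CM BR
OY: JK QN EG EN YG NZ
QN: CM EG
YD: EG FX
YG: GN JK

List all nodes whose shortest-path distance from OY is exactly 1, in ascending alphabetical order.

Level 0: OY
Level 1: EG, EN, JK, NZ, QN, YG
Level 2: BR, CD, CM, FG, FX, GN, YD

EG, EN, JK, NZ, QN, YG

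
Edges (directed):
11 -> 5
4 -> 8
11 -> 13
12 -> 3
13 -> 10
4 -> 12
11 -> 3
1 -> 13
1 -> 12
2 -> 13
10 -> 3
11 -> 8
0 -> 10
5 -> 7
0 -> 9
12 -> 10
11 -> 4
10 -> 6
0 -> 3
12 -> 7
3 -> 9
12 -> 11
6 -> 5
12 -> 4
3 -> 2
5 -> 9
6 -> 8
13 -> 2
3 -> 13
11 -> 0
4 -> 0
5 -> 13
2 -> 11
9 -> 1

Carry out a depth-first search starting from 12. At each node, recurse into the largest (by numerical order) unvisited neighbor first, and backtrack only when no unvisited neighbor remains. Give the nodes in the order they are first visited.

Visit 12
12 → 11
11 → 13
13 → 10
10 → 6
6 → 8
6 → 5
5 → 9
9 → 1
5 → 7
10 → 3
3 → 2
11 → 4
4 → 0

12, 11, 13, 10, 6, 8, 5, 9, 1, 7, 3, 2, 4, 0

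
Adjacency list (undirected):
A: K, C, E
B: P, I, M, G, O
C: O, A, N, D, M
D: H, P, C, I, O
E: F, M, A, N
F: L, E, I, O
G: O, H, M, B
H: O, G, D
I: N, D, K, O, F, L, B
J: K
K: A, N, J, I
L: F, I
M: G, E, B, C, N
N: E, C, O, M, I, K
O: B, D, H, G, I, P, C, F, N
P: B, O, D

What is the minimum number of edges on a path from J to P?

4

Level 0: J
Level 1: K
Level 2: A, I, N
Level 3: B, C, D, E, F, L, M, O
Level 4: G, H, P
P first appears at level 4.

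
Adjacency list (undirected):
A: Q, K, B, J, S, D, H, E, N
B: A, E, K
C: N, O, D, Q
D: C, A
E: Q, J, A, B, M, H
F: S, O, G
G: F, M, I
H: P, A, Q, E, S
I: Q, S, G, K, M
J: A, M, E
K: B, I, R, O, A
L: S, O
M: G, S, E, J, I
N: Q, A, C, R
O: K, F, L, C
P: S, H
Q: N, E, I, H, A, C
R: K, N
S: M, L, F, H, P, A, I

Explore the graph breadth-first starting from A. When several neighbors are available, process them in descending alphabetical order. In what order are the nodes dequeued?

Visit A; enqueue S, Q, N, K, J, H, E, D, B → queue [S, Q, N, K, J, H, E, D, B]
Visit S; enqueue P, M, L, I, F → queue [Q, N, K, J, H, E, D, B, P, M, L, I, F]
Visit Q; enqueue C → queue [N, K, J, H, E, D, B, P, M, L, I, F, C]
Visit N; enqueue R → queue [K, J, H, E, D, B, P, M, L, I, F, C, R]
Visit K; enqueue O → queue [J, H, E, D, B, P, M, L, I, F, C, R, O]
Visit J → queue [H, E, D, B, P, M, L, I, F, C, R, O]
Visit H → queue [E, D, B, P, M, L, I, F, C, R, O]
Visit E → queue [D, B, P, M, L, I, F, C, R, O]
Visit D → queue [B, P, M, L, I, F, C, R, O]
Visit B → queue [P, M, L, I, F, C, R, O]
Visit P → queue [M, L, I, F, C, R, O]
Visit M; enqueue G → queue [L, I, F, C, R, O, G]
Visit L → queue [I, F, C, R, O, G]
Visit I → queue [F, C, R, O, G]
Visit F → queue [C, R, O, G]
Visit C → queue [R, O, G]
Visit R → queue [O, G]
Visit O → queue [G]
Visit G → queue []

A → S → Q → N → K → J → H → E → D → B → P → M → L → I → F → C → R → O → G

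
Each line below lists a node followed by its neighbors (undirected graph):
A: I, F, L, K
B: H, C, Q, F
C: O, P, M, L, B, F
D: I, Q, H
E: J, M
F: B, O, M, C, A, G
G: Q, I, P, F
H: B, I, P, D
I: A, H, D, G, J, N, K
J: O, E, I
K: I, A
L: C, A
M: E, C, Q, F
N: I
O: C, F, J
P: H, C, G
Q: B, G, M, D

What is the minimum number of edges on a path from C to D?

3

Level 0: C
Level 1: B, F, L, M, O, P
Level 2: A, E, G, H, J, Q
Level 3: D, I, K
Level 4: N
D first appears at level 3.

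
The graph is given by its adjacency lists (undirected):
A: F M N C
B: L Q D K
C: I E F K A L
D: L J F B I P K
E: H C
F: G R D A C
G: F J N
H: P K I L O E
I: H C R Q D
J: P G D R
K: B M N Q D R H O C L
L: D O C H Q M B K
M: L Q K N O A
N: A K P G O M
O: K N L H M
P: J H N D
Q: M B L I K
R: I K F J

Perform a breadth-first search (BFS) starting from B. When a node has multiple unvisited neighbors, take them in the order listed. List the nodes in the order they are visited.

B, L, Q, D, K, O, C, H, M, I, J, F, P, N, R, E, A, G

Visit B; enqueue L, Q, D, K → queue [L, Q, D, K]
Visit L; enqueue O, C, H, M → queue [Q, D, K, O, C, H, M]
Visit Q; enqueue I → queue [D, K, O, C, H, M, I]
Visit D; enqueue J, F, P → queue [K, O, C, H, M, I, J, F, P]
Visit K; enqueue N, R → queue [O, C, H, M, I, J, F, P, N, R]
Visit O → queue [C, H, M, I, J, F, P, N, R]
Visit C; enqueue E, A → queue [H, M, I, J, F, P, N, R, E, A]
Visit H → queue [M, I, J, F, P, N, R, E, A]
Visit M → queue [I, J, F, P, N, R, E, A]
Visit I → queue [J, F, P, N, R, E, A]
Visit J; enqueue G → queue [F, P, N, R, E, A, G]
Visit F → queue [P, N, R, E, A, G]
Visit P → queue [N, R, E, A, G]
Visit N → queue [R, E, A, G]
Visit R → queue [E, A, G]
Visit E → queue [A, G]
Visit A → queue [G]
Visit G → queue []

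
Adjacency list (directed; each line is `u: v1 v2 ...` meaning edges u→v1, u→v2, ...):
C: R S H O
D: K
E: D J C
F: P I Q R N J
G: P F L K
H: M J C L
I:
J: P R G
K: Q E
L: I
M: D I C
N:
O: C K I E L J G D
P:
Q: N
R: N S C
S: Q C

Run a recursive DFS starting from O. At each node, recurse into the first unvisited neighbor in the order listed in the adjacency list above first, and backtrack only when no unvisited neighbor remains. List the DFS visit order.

Visit O
O → C
C → R
R → N
R → S
S → Q
C → H
H → M
M → D
D → K
K → E
E → J
J → P
J → G
G → F
F → I
G → L

O, C, R, N, S, Q, H, M, D, K, E, J, P, G, F, I, L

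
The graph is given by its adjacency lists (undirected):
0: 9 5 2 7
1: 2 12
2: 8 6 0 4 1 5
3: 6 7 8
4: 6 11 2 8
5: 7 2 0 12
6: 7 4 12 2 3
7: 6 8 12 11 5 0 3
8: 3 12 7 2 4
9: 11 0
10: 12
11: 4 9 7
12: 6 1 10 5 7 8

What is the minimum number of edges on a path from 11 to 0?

Level 0: 11
Level 1: 4, 7, 9
Level 2: 0, 2, 3, 5, 6, 8, 12
Level 3: 1, 10
0 first appears at level 2.

2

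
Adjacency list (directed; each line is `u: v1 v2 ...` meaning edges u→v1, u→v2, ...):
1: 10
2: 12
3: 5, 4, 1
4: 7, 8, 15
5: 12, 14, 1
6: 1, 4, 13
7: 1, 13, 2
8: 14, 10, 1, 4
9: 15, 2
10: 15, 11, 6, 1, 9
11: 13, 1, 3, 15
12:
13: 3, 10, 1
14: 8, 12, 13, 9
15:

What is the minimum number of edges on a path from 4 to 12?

Level 0: 4
Level 1: 7, 8, 15
Level 2: 1, 2, 10, 13, 14
Level 3: 3, 6, 9, 11, 12
Level 4: 5
12 first appears at level 3.

3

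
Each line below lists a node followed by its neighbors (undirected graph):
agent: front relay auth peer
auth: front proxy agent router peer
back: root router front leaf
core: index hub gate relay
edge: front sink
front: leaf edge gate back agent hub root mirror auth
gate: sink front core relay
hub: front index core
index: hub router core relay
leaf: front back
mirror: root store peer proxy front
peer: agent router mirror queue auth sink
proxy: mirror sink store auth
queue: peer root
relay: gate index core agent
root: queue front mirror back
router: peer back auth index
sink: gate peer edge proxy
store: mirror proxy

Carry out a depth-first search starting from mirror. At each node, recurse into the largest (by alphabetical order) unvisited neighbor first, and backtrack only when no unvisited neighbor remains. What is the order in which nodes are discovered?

Visit mirror
mirror → store
store → proxy
proxy → sink
sink → peer
peer → router
router → index
index → relay
relay → gate
gate → front
front → root
root → queue
root → back
back → leaf
front → hub
hub → core
front → edge
front → auth
auth → agent

mirror → store → proxy → sink → peer → router → index → relay → gate → front → root → queue → back → leaf → hub → core → edge → auth → agent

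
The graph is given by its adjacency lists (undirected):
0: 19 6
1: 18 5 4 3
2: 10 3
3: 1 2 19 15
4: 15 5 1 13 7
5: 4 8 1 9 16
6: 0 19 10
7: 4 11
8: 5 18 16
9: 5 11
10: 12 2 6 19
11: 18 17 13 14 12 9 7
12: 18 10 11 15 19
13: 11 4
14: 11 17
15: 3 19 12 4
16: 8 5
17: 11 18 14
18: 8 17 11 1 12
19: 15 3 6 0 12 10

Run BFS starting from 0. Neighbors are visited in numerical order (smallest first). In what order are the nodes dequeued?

Visit 0; enqueue 6, 19 → queue [6, 19]
Visit 6; enqueue 10 → queue [19, 10]
Visit 19; enqueue 3, 12, 15 → queue [10, 3, 12, 15]
Visit 10; enqueue 2 → queue [3, 12, 15, 2]
Visit 3; enqueue 1 → queue [12, 15, 2, 1]
Visit 12; enqueue 11, 18 → queue [15, 2, 1, 11, 18]
Visit 15; enqueue 4 → queue [2, 1, 11, 18, 4]
Visit 2 → queue [1, 11, 18, 4]
Visit 1; enqueue 5 → queue [11, 18, 4, 5]
Visit 11; enqueue 7, 9, 13, 14, 17 → queue [18, 4, 5, 7, 9, 13, 14, 17]
Visit 18; enqueue 8 → queue [4, 5, 7, 9, 13, 14, 17, 8]
Visit 4 → queue [5, 7, 9, 13, 14, 17, 8]
Visit 5; enqueue 16 → queue [7, 9, 13, 14, 17, 8, 16]
Visit 7 → queue [9, 13, 14, 17, 8, 16]
Visit 9 → queue [13, 14, 17, 8, 16]
Visit 13 → queue [14, 17, 8, 16]
Visit 14 → queue [17, 8, 16]
Visit 17 → queue [8, 16]
Visit 8 → queue [16]
Visit 16 → queue []

0 -> 6 -> 19 -> 10 -> 3 -> 12 -> 15 -> 2 -> 1 -> 11 -> 18 -> 4 -> 5 -> 7 -> 9 -> 13 -> 14 -> 17 -> 8 -> 16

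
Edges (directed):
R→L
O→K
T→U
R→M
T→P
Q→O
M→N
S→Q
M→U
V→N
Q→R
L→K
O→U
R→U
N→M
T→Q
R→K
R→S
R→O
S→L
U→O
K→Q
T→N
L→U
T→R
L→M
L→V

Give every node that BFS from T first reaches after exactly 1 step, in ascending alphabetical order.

N, P, Q, R, U

Level 0: T
Level 1: N, P, Q, R, U
Level 2: K, L, M, O, S
Level 3: V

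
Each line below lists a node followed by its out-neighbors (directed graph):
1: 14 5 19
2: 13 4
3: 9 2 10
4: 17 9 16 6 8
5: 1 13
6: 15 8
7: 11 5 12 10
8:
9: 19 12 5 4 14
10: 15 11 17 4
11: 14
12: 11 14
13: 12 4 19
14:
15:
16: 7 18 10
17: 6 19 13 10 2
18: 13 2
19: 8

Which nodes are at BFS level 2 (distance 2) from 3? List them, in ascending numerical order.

4, 5, 11, 12, 13, 14, 15, 17, 19

Level 0: 3
Level 1: 2, 9, 10
Level 2: 4, 5, 11, 12, 13, 14, 15, 17, 19
Level 3: 1, 6, 8, 16
Level 4: 7, 18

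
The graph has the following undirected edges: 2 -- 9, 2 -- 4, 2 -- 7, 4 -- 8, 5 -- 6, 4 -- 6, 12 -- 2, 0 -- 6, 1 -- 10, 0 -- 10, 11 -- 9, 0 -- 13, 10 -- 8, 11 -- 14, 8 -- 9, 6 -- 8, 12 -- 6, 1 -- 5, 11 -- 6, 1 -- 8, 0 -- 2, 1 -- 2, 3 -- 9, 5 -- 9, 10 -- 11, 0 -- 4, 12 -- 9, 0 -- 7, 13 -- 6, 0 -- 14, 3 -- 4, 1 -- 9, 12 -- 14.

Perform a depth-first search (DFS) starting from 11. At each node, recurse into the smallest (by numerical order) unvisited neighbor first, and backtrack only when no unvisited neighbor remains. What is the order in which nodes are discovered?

11, 6, 0, 2, 1, 5, 9, 3, 4, 8, 10, 12, 14, 7, 13

Visit 11
11 → 6
6 → 0
0 → 2
2 → 1
1 → 5
5 → 9
9 → 3
3 → 4
4 → 8
8 → 10
9 → 12
12 → 14
2 → 7
0 → 13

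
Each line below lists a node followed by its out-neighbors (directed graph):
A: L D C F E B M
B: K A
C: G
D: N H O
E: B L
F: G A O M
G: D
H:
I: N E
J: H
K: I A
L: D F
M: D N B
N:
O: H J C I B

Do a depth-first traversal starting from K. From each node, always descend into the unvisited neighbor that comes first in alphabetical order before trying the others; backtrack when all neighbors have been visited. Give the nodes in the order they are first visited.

Visit K
K → A
A → B
A → C
C → G
G → D
D → H
D → N
D → O
O → I
I → E
E → L
L → F
F → M
O → J

K -> A -> B -> C -> G -> D -> H -> N -> O -> I -> E -> L -> F -> M -> J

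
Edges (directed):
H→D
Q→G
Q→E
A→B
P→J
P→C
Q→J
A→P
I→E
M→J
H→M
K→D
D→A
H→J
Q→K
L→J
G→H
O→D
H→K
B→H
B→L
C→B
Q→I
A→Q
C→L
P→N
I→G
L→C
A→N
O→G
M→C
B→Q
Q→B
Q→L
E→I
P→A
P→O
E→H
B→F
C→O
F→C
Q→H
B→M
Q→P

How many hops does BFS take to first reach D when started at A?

Level 0: A
Level 1: B, N, P, Q
Level 2: C, E, F, G, H, I, J, K, L, M, O
Level 3: D
D first appears at level 3.

3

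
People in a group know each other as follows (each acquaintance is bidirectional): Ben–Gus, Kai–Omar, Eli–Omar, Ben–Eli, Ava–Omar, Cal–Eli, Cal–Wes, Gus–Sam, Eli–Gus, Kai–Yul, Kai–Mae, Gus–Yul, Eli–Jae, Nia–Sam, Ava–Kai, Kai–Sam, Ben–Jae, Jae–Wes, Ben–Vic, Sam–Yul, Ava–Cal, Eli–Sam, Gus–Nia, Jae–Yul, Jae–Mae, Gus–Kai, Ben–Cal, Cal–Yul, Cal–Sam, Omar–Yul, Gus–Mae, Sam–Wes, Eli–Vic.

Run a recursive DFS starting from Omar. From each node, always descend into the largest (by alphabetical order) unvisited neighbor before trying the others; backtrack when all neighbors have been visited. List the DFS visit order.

Omar Yul Sam Wes Jae Mae Kai Gus Nia Eli Vic Ben Cal Ava

Visit Omar
Omar → Yul
Yul → Sam
Sam → Wes
Wes → Jae
Jae → Mae
Mae → Kai
Kai → Gus
Gus → Nia
Gus → Eli
Eli → Vic
Vic → Ben
Ben → Cal
Cal → Ava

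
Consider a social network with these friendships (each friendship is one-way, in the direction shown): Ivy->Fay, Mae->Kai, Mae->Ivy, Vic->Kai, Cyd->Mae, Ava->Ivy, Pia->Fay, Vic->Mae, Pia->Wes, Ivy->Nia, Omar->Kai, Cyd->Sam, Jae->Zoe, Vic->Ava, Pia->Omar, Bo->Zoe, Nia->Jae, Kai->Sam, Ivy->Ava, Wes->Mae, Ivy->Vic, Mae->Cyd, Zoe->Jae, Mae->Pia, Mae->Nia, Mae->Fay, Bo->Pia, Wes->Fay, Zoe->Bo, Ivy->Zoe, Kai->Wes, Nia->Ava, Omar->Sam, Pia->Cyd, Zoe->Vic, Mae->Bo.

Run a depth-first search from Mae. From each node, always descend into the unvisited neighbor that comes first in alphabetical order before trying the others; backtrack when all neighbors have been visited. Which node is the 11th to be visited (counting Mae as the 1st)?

Jae

Visit Mae
Mae → Bo
Bo → Pia
Pia → Cyd
Cyd → Sam
Pia → Fay
Pia → Omar
Omar → Kai
Kai → Wes
Bo → Zoe
Zoe → Jae
Zoe → Vic
Vic → Ava
Ava → Ivy
Ivy → Nia

Visit order: Mae, Bo, Pia, Cyd, Sam, Fay, Omar, Kai, Wes, Zoe, Jae, Vic, Ava, Ivy, Nia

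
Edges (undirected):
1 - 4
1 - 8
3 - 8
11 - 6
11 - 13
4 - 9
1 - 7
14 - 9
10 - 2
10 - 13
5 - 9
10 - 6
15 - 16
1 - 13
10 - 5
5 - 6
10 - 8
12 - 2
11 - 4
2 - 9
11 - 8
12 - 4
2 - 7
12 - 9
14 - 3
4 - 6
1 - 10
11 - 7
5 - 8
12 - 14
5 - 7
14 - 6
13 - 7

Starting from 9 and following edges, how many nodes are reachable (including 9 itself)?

14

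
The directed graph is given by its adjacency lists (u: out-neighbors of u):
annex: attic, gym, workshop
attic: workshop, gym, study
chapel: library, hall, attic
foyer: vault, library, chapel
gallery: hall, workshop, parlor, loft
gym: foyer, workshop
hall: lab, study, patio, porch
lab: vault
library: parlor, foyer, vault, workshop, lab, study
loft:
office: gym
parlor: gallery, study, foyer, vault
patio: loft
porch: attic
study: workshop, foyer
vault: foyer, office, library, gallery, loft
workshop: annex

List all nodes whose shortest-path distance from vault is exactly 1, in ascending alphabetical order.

foyer, gallery, library, loft, office

Level 0: vault
Level 1: foyer, gallery, library, loft, office
Level 2: chapel, gym, hall, lab, parlor, study, workshop
Level 3: annex, attic, patio, porch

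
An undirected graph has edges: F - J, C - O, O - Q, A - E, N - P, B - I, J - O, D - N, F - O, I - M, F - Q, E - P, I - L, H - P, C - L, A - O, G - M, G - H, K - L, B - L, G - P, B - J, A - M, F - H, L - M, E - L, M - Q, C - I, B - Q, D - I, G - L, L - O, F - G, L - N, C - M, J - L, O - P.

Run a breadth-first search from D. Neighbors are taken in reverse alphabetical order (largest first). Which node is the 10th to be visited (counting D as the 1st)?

Visit D; enqueue N, I → queue [N, I]
Visit N; enqueue P, L → queue [I, P, L]
Visit I; enqueue M, C, B → queue [P, L, M, C, B]
Visit P; enqueue O, H, G, E → queue [L, M, C, B, O, H, G, E]
Visit L; enqueue K, J → queue [M, C, B, O, H, G, E, K, J]
Visit M; enqueue Q, A → queue [C, B, O, H, G, E, K, J, Q, A]
Visit C → queue [B, O, H, G, E, K, J, Q, A]
Visit B → queue [O, H, G, E, K, J, Q, A]
Visit O; enqueue F → queue [H, G, E, K, J, Q, A, F]
Visit H → queue [G, E, K, J, Q, A, F]
Visit G → queue [E, K, J, Q, A, F]
Visit E → queue [K, J, Q, A, F]
Visit K → queue [J, Q, A, F]
Visit J → queue [Q, A, F]
Visit Q → queue [A, F]
Visit A → queue [F]
Visit F → queue []

Visit order: D, N, I, P, L, M, C, B, O, H, G, E, K, J, Q, A, F

H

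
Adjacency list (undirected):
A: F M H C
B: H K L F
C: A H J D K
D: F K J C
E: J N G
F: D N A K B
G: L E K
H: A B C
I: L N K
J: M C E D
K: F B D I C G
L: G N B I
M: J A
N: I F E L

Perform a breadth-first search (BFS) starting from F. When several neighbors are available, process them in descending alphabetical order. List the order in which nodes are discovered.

Visit F; enqueue N, K, D, B, A → queue [N, K, D, B, A]
Visit N; enqueue L, I, E → queue [K, D, B, A, L, I, E]
Visit K; enqueue G, C → queue [D, B, A, L, I, E, G, C]
Visit D; enqueue J → queue [B, A, L, I, E, G, C, J]
Visit B; enqueue H → queue [A, L, I, E, G, C, J, H]
Visit A; enqueue M → queue [L, I, E, G, C, J, H, M]
Visit L → queue [I, E, G, C, J, H, M]
Visit I → queue [E, G, C, J, H, M]
Visit E → queue [G, C, J, H, M]
Visit G → queue [C, J, H, M]
Visit C → queue [J, H, M]
Visit J → queue [H, M]
Visit H → queue [M]
Visit M → queue []

F N K D B A L I E G C J H M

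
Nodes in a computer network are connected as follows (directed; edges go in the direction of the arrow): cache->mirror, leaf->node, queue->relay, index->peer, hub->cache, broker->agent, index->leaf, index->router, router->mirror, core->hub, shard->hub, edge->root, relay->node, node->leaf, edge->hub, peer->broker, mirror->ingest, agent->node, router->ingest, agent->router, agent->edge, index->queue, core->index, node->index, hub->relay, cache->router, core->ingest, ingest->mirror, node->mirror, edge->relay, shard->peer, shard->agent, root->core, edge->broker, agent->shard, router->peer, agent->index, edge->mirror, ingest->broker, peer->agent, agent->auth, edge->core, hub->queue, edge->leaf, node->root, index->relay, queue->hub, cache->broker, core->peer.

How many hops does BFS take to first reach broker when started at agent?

Level 0: agent
Level 1: auth, edge, index, node, router, shard
Level 2: broker, core, hub, ingest, leaf, mirror, peer, queue, relay, root
Level 3: cache
broker first appears at level 2.

2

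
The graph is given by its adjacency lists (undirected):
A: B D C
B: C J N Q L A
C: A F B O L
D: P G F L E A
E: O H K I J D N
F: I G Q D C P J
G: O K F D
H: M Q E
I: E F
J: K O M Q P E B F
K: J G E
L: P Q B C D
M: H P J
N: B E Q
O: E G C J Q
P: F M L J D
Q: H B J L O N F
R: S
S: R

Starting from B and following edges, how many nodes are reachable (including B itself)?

BFS from B visits: B, A, C, J, L, N, Q, D, F, O, E, K, M, P, H, G, I
Reachable nodes: 17 of 19 total.

17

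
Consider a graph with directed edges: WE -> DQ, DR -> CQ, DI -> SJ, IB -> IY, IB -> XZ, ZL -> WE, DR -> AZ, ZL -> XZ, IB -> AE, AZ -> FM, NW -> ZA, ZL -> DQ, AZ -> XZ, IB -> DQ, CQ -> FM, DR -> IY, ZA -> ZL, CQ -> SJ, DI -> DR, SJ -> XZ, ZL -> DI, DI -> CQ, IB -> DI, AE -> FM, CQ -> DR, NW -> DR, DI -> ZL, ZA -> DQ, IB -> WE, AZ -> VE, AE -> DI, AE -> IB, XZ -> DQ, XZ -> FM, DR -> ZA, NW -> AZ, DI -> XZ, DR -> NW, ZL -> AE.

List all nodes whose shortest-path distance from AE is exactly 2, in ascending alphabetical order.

CQ, DQ, DR, IY, SJ, WE, XZ, ZL

Level 0: AE
Level 1: DI, FM, IB
Level 2: CQ, DQ, DR, IY, SJ, WE, XZ, ZL
Level 3: AZ, NW, ZA
Level 4: VE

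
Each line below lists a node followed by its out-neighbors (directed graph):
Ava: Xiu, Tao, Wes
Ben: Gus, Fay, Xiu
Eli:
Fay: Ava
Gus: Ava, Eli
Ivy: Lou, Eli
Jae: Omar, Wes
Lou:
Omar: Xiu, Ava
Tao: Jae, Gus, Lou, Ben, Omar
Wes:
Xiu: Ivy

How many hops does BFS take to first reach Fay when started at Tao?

Level 0: Tao
Level 1: Ben, Gus, Jae, Lou, Omar
Level 2: Ava, Eli, Fay, Wes, Xiu
Level 3: Ivy
Fay first appears at level 2.

2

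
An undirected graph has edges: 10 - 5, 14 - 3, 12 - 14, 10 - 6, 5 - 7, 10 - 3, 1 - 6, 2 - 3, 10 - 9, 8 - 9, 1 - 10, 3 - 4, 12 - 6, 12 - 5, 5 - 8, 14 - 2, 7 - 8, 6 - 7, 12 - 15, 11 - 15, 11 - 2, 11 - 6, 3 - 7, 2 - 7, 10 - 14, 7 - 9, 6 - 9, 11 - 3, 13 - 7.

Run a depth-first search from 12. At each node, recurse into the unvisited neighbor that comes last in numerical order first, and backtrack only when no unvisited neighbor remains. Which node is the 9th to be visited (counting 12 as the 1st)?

Visit 12
12 → 15
15 → 11
11 → 6
6 → 10
10 → 14
14 → 3
3 → 7
7 → 13
7 → 9
9 → 8
8 → 5
7 → 2
3 → 4
10 → 1

Visit order: 12, 15, 11, 6, 10, 14, 3, 7, 13, 9, 8, 5, 2, 4, 1

13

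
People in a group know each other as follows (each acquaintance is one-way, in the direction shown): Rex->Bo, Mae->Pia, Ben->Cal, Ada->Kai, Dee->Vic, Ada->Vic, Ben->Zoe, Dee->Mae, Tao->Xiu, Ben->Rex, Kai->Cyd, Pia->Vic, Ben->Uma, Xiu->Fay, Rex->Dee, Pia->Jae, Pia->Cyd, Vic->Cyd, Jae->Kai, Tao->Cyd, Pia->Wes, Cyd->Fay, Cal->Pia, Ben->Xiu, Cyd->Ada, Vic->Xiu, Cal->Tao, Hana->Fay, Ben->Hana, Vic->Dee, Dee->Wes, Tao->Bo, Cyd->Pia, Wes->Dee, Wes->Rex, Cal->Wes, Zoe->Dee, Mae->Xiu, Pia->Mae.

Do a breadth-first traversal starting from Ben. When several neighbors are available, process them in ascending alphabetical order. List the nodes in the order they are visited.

Ben, Cal, Hana, Rex, Uma, Xiu, Zoe, Pia, Tao, Wes, Fay, Bo, Dee, Cyd, Jae, Mae, Vic, Ada, Kai

Visit Ben; enqueue Cal, Hana, Rex, Uma, Xiu, Zoe → queue [Cal, Hana, Rex, Uma, Xiu, Zoe]
Visit Cal; enqueue Pia, Tao, Wes → queue [Hana, Rex, Uma, Xiu, Zoe, Pia, Tao, Wes]
Visit Hana; enqueue Fay → queue [Rex, Uma, Xiu, Zoe, Pia, Tao, Wes, Fay]
Visit Rex; enqueue Bo, Dee → queue [Uma, Xiu, Zoe, Pia, Tao, Wes, Fay, Bo, Dee]
Visit Uma → queue [Xiu, Zoe, Pia, Tao, Wes, Fay, Bo, Dee]
Visit Xiu → queue [Zoe, Pia, Tao, Wes, Fay, Bo, Dee]
Visit Zoe → queue [Pia, Tao, Wes, Fay, Bo, Dee]
Visit Pia; enqueue Cyd, Jae, Mae, Vic → queue [Tao, Wes, Fay, Bo, Dee, Cyd, Jae, Mae, Vic]
Visit Tao → queue [Wes, Fay, Bo, Dee, Cyd, Jae, Mae, Vic]
Visit Wes → queue [Fay, Bo, Dee, Cyd, Jae, Mae, Vic]
Visit Fay → queue [Bo, Dee, Cyd, Jae, Mae, Vic]
Visit Bo → queue [Dee, Cyd, Jae, Mae, Vic]
Visit Dee → queue [Cyd, Jae, Mae, Vic]
Visit Cyd; enqueue Ada → queue [Jae, Mae, Vic, Ada]
Visit Jae; enqueue Kai → queue [Mae, Vic, Ada, Kai]
Visit Mae → queue [Vic, Ada, Kai]
Visit Vic → queue [Ada, Kai]
Visit Ada → queue [Kai]
Visit Kai → queue []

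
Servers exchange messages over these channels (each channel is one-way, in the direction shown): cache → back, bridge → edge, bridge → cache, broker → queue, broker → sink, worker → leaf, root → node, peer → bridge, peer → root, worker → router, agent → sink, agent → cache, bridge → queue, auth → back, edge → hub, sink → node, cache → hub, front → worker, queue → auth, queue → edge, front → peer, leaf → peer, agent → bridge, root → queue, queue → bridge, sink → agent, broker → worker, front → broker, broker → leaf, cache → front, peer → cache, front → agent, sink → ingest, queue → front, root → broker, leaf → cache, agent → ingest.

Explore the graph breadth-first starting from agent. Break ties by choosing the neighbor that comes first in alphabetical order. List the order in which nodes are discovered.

agent -> bridge -> cache -> ingest -> sink -> edge -> queue -> back -> front -> hub -> node -> auth -> broker -> peer -> worker -> leaf -> root -> router

Visit agent; enqueue bridge, cache, ingest, sink → queue [bridge, cache, ingest, sink]
Visit bridge; enqueue edge, queue → queue [cache, ingest, sink, edge, queue]
Visit cache; enqueue back, front, hub → queue [ingest, sink, edge, queue, back, front, hub]
Visit ingest → queue [sink, edge, queue, back, front, hub]
Visit sink; enqueue node → queue [edge, queue, back, front, hub, node]
Visit edge → queue [queue, back, front, hub, node]
Visit queue; enqueue auth → queue [back, front, hub, node, auth]
Visit back → queue [front, hub, node, auth]
Visit front; enqueue broker, peer, worker → queue [hub, node, auth, broker, peer, worker]
Visit hub → queue [node, auth, broker, peer, worker]
Visit node → queue [auth, broker, peer, worker]
Visit auth → queue [broker, peer, worker]
Visit broker; enqueue leaf → queue [peer, worker, leaf]
Visit peer; enqueue root → queue [worker, leaf, root]
Visit worker; enqueue router → queue [leaf, root, router]
Visit leaf → queue [root, router]
Visit root → queue [router]
Visit router → queue []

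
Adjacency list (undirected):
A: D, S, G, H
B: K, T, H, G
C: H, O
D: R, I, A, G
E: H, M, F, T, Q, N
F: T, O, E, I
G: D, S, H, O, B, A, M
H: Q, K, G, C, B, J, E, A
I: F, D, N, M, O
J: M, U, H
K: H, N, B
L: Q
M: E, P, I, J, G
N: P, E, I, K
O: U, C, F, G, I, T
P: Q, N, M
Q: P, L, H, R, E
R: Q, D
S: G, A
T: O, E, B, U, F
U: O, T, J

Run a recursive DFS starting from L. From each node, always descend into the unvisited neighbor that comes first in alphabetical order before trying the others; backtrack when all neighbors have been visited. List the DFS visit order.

L, Q, E, F, I, D, A, G, B, H, C, O, T, U, J, M, P, N, K, S, R

Visit L
L → Q
Q → E
E → F
F → I
I → D
D → A
A → G
G → B
B → H
H → C
C → O
O → T
T → U
U → J
J → M
M → P
P → N
N → K
G → S
D → R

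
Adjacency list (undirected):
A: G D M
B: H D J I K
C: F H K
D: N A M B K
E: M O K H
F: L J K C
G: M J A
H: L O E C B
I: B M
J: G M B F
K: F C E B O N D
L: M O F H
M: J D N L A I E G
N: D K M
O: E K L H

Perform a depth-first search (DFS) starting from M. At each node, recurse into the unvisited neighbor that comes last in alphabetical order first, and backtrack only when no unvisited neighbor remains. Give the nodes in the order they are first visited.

Visit M
M → N
N → K
K → O
O → L
L → H
H → E
H → C
C → F
F → J
J → G
G → A
A → D
D → B
B → I

M, N, K, O, L, H, E, C, F, J, G, A, D, B, I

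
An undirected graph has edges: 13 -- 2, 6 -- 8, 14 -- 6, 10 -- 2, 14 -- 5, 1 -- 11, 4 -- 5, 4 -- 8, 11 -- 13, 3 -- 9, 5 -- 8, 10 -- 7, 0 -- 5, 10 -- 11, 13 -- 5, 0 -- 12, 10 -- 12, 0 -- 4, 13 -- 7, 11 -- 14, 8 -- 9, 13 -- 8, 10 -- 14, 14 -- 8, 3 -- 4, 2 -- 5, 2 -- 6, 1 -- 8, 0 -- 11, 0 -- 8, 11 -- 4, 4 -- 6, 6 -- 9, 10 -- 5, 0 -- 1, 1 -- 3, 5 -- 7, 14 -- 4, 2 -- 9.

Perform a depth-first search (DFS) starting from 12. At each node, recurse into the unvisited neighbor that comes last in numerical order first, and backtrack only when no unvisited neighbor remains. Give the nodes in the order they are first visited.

12 → 10 → 14 → 11 → 13 → 8 → 9 → 6 → 4 → 5 → 7 → 2 → 0 → 1 → 3

Visit 12
12 → 10
10 → 14
14 → 11
11 → 13
13 → 8
8 → 9
9 → 6
6 → 4
4 → 5
5 → 7
5 → 2
5 → 0
0 → 1
1 → 3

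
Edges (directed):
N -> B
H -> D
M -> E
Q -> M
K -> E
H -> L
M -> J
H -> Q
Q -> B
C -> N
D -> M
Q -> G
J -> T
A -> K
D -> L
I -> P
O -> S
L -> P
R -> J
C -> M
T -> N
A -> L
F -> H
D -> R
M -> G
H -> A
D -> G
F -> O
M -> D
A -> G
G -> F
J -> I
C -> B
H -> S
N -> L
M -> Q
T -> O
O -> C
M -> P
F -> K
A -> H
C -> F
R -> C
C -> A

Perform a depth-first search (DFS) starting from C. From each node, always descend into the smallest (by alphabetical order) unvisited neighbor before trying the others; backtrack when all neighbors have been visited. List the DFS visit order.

Visit C
C → A
A → G
G → F
F → H
H → D
D → L
L → P
D → M
M → E
M → J
J → I
J → T
T → N
N → B
T → O
O → S
M → Q
D → R
F → K

C, A, G, F, H, D, L, P, M, E, J, I, T, N, B, O, S, Q, R, K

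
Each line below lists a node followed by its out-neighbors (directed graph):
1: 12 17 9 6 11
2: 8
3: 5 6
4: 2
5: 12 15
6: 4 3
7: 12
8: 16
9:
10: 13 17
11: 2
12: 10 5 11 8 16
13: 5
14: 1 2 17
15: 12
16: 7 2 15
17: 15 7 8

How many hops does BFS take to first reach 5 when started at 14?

Level 0: 14
Level 1: 1, 2, 17
Level 2: 6, 7, 8, 9, 11, 12, 15
Level 3: 3, 4, 5, 10, 16
Level 4: 13
5 first appears at level 3.

3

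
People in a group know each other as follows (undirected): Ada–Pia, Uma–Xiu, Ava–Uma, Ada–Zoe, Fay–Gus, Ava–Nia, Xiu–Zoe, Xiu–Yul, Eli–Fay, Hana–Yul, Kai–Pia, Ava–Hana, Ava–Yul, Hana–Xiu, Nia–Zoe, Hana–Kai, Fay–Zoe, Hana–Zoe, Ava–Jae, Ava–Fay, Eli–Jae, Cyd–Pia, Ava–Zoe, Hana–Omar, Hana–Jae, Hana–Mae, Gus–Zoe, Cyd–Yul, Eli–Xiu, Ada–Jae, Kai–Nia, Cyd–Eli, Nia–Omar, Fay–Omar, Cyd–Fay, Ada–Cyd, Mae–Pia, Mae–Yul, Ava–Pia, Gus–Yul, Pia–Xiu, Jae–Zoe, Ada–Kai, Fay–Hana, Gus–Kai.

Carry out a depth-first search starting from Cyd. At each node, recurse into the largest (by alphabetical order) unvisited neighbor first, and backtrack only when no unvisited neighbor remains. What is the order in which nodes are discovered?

Cyd → Yul → Xiu → Zoe → Nia → Omar → Hana → Mae → Pia → Kai → Gus → Fay → Eli → Jae → Ava → Uma → Ada

Visit Cyd
Cyd → Yul
Yul → Xiu
Xiu → Zoe
Zoe → Nia
Nia → Omar
Omar → Hana
Hana → Mae
Mae → Pia
Pia → Kai
Kai → Gus
Gus → Fay
Fay → Eli
Eli → Jae
Jae → Ava
Ava → Uma
Jae → Ada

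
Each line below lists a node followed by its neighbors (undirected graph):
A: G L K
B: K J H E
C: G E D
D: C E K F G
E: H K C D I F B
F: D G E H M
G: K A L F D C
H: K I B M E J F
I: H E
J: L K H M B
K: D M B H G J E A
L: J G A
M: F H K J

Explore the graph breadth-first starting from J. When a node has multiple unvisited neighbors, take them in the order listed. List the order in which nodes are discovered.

Visit J; enqueue L, K, H, M, B → queue [L, K, H, M, B]
Visit L; enqueue G, A → queue [K, H, M, B, G, A]
Visit K; enqueue D, E → queue [H, M, B, G, A, D, E]
Visit H; enqueue I, F → queue [M, B, G, A, D, E, I, F]
Visit M → queue [B, G, A, D, E, I, F]
Visit B → queue [G, A, D, E, I, F]
Visit G; enqueue C → queue [A, D, E, I, F, C]
Visit A → queue [D, E, I, F, C]
Visit D → queue [E, I, F, C]
Visit E → queue [I, F, C]
Visit I → queue [F, C]
Visit F → queue [C]
Visit C → queue []

J, L, K, H, M, B, G, A, D, E, I, F, C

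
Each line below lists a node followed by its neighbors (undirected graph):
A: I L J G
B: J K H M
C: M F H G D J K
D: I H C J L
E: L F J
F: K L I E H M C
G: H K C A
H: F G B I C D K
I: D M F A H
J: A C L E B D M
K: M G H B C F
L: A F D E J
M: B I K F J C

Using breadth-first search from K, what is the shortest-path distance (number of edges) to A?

2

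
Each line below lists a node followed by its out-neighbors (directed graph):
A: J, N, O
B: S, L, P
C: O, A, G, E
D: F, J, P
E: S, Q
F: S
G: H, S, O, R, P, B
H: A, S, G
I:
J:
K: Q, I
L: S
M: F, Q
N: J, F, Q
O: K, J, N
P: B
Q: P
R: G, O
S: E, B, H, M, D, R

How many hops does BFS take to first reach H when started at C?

2

Level 0: C
Level 1: A, E, G, O
Level 2: B, H, J, K, N, P, Q, R, S
Level 3: D, F, I, L, M
H first appears at level 2.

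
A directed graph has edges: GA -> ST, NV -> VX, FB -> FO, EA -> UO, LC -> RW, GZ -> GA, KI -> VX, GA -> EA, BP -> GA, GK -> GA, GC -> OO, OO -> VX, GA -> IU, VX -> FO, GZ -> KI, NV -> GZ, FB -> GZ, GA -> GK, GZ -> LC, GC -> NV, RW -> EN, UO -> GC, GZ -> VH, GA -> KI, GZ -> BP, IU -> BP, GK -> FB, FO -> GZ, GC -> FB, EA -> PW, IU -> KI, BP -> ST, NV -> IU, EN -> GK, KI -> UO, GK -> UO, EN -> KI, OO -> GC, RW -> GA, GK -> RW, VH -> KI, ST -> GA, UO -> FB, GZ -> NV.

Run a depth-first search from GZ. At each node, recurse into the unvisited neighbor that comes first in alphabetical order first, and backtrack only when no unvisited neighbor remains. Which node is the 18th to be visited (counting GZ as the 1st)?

ST

Visit GZ
GZ → BP
BP → GA
GA → EA
EA → PW
EA → UO
UO → FB
FB → FO
UO → GC
GC → NV
NV → IU
IU → KI
KI → VX
GC → OO
GA → GK
GK → RW
RW → EN
GA → ST
GZ → LC
GZ → VH

Visit order: GZ, BP, GA, EA, PW, UO, FB, FO, GC, NV, IU, KI, VX, OO, GK, RW, EN, ST, LC, VH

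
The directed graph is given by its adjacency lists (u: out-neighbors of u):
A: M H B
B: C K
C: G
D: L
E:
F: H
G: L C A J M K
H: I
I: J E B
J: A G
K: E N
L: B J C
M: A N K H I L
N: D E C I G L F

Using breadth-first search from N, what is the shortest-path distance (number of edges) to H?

Level 0: N
Level 1: C, D, E, F, G, I, L
Level 2: A, B, H, J, K, M
H first appears at level 2.

2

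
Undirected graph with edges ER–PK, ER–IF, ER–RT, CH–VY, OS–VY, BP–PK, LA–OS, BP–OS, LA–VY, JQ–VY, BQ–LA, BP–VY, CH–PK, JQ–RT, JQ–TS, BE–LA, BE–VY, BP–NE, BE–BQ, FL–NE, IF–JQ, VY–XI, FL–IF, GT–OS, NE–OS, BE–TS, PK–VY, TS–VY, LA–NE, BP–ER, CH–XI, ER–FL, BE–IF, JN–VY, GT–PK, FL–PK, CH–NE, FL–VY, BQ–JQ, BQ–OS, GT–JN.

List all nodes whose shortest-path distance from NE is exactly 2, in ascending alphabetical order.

Level 0: NE
Level 1: BP, CH, FL, LA, OS
Level 2: BE, BQ, ER, GT, IF, PK, VY, XI
Level 3: JN, JQ, RT, TS

BE, BQ, ER, GT, IF, PK, VY, XI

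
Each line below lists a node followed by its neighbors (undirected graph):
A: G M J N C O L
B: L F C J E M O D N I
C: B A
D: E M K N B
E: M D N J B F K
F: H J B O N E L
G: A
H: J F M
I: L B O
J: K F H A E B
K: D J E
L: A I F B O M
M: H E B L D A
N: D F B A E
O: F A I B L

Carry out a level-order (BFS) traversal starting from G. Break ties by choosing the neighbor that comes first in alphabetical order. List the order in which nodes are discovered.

G → A → C → J → L → M → N → O → B → E → F → H → K → I → D

Visit G; enqueue A → queue [A]
Visit A; enqueue C, J, L, M, N, O → queue [C, J, L, M, N, O]
Visit C; enqueue B → queue [J, L, M, N, O, B]
Visit J; enqueue E, F, H, K → queue [L, M, N, O, B, E, F, H, K]
Visit L; enqueue I → queue [M, N, O, B, E, F, H, K, I]
Visit M; enqueue D → queue [N, O, B, E, F, H, K, I, D]
Visit N → queue [O, B, E, F, H, K, I, D]
Visit O → queue [B, E, F, H, K, I, D]
Visit B → queue [E, F, H, K, I, D]
Visit E → queue [F, H, K, I, D]
Visit F → queue [H, K, I, D]
Visit H → queue [K, I, D]
Visit K → queue [I, D]
Visit I → queue [D]
Visit D → queue []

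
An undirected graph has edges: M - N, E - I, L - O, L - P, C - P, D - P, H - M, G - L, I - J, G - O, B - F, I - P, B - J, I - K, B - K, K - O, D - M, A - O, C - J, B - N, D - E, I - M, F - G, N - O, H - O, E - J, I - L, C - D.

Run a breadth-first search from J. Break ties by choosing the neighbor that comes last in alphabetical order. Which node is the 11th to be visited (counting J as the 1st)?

Visit J; enqueue I, E, C, B → queue [I, E, C, B]
Visit I; enqueue P, M, L, K → queue [E, C, B, P, M, L, K]
Visit E; enqueue D → queue [C, B, P, M, L, K, D]
Visit C → queue [B, P, M, L, K, D]
Visit B; enqueue N, F → queue [P, M, L, K, D, N, F]
Visit P → queue [M, L, K, D, N, F]
Visit M; enqueue H → queue [L, K, D, N, F, H]
Visit L; enqueue O, G → queue [K, D, N, F, H, O, G]
Visit K → queue [D, N, F, H, O, G]
Visit D → queue [N, F, H, O, G]
Visit N → queue [F, H, O, G]
Visit F → queue [H, O, G]
Visit H → queue [O, G]
Visit O; enqueue A → queue [G, A]
Visit G → queue [A]
Visit A → queue []

Visit order: J, I, E, C, B, P, M, L, K, D, N, F, H, O, G, A

N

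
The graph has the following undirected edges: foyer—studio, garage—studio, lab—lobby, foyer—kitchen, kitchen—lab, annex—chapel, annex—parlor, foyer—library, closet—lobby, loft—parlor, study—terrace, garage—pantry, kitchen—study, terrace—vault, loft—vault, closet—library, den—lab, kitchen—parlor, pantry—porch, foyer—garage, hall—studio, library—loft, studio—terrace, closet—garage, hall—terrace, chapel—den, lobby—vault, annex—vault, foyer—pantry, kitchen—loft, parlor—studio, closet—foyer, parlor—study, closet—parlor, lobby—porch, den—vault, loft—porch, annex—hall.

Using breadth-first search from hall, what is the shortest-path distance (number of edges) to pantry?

3

Level 0: hall
Level 1: annex, studio, terrace
Level 2: chapel, foyer, garage, parlor, study, vault
Level 3: closet, den, kitchen, library, lobby, loft, pantry
Level 4: lab, porch
pantry first appears at level 3.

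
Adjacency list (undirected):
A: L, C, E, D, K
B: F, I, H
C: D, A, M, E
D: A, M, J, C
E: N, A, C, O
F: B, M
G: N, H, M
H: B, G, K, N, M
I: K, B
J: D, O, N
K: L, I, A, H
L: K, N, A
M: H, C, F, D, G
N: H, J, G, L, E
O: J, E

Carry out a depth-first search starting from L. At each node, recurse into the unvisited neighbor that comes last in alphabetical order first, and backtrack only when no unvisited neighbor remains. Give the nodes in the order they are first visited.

Visit L
L → N
N → J
J → O
O → E
E → C
C → M
M → H
H → K
K → I
I → B
B → F
K → A
A → D
H → G

L, N, J, O, E, C, M, H, K, I, B, F, A, D, G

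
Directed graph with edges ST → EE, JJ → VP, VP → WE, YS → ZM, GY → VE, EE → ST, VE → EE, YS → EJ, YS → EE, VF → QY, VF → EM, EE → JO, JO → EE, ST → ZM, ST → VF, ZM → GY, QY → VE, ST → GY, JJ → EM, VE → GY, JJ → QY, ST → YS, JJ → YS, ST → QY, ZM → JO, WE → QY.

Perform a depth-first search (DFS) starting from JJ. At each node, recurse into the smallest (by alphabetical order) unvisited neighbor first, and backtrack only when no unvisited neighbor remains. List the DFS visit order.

Visit JJ
JJ → EM
JJ → QY
QY → VE
VE → EE
EE → JO
EE → ST
ST → GY
ST → VF
ST → YS
YS → EJ
YS → ZM
JJ → VP
VP → WE

JJ -> EM -> QY -> VE -> EE -> JO -> ST -> GY -> VF -> YS -> EJ -> ZM -> VP -> WE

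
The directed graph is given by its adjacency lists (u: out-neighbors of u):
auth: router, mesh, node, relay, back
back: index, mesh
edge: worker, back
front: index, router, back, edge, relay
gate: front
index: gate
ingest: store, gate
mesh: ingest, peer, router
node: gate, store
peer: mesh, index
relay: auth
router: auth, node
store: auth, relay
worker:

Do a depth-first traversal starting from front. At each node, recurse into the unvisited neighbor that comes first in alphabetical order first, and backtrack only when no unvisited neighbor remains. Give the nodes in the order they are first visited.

Visit front
front → back
back → index
index → gate
back → mesh
mesh → ingest
ingest → store
store → auth
auth → node
auth → relay
auth → router
mesh → peer
front → edge
edge → worker

front back index gate mesh ingest store auth node relay router peer edge worker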